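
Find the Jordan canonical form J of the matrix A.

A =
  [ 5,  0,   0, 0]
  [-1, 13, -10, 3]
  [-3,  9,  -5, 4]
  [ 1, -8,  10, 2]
J_1(0) ⊕ J_2(5) ⊕ J_1(5)

The characteristic polynomial is
  det(x·I − A) = x^4 - 15*x^3 + 75*x^2 - 125*x = x*(x - 5)^3

Eigenvalues and multiplicities (the geometric multiplicity of λ is n − rank(A − λI), which equals the number of Jordan blocks for λ):
  λ = 0: algebraic multiplicity = 1, geometric multiplicity = 1
  λ = 5: algebraic multiplicity = 3, geometric multiplicity = 2

Determining the block sizes for each eigenvalue:
  λ = 0: one block (gm = 1), so the single block has size am = 1 → block sizes [1]
  λ = 5: 2 blocks summing to 3 forces exactly one block of size 2 and the rest size 1 → block sizes [2, 1]

Assembling the blocks gives a Jordan form
J =
  [0, 0, 0, 0]
  [0, 5, 1, 0]
  [0, 0, 5, 0]
  [0, 0, 0, 5]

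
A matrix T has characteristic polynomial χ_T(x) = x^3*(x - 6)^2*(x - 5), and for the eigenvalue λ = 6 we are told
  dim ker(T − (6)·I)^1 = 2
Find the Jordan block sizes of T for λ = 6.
Block sizes for λ = 6: [1, 1]

From the dimensions of kernels of powers, the number of Jordan blocks of size at least j is d_j − d_{j−1} where d_j = dim ker(N^j) (with d_0 = 0). Computing the differences gives [2].
The number of blocks of size exactly k is (#blocks of size ≥ k) − (#blocks of size ≥ k + 1), so the partition is: 2 block(s) of size 1.
In nonincreasing order the block sizes are [1, 1].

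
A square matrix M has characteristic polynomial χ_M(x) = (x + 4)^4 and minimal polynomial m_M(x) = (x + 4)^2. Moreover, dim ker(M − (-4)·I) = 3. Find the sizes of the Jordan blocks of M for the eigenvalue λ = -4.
Block sizes for λ = -4: [2, 1, 1]

Step 1 — from the characteristic polynomial, algebraic multiplicity of λ = -4 is 4. From dim ker(M − (-4)·I) = 3, there are exactly 3 Jordan blocks for λ = -4.
Step 2 — from the minimal polynomial, the factor (x + 4)^2 tells us the largest block for λ = -4 has size 2.
Step 3 — with total size 4, 3 blocks, and largest block 2, the block sizes (in nonincreasing order) are [2, 1, 1].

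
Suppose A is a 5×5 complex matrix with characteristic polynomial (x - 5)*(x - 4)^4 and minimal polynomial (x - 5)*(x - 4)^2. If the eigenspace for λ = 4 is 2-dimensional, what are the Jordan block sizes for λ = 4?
Block sizes for λ = 4: [2, 2]

Step 1 — from the characteristic polynomial, algebraic multiplicity of λ = 4 is 4. From dim ker(A − (4)·I) = 2, there are exactly 2 Jordan blocks for λ = 4.
Step 2 — from the minimal polynomial, the factor (x − 4)^2 tells us the largest block for λ = 4 has size 2.
Step 3 — with total size 4, 2 blocks, and largest block 2, the block sizes (in nonincreasing order) are [2, 2].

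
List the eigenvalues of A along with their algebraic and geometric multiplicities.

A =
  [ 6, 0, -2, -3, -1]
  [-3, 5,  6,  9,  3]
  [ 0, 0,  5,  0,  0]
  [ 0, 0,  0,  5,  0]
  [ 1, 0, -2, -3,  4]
λ = 5: alg = 5, geom = 4

Step 1 — factor the characteristic polynomial to read off the algebraic multiplicities:
  χ_A(x) = (x - 5)^5

Step 2 — compute geometric multiplicities via the rank-nullity identity g(λ) = n − rank(A − λI):
  rank(A − (5)·I) = 1, so dim ker(A − (5)·I) = n − 1 = 4

Summary:
  λ = 5: algebraic multiplicity = 5, geometric multiplicity = 4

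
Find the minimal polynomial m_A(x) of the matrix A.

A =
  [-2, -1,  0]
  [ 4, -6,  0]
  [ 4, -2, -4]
x^2 + 8*x + 16

The characteristic polynomial is χ_A(x) = (x + 4)^3, so the eigenvalues are known. The minimal polynomial is
  m_A(x) = Π_λ (x − λ)^{k_λ}
where k_λ is the size of the *largest* Jordan block for λ (equivalently, the smallest k with (A − λI)^k v = 0 for every generalised eigenvector v of λ).

  λ = -4: largest Jordan block has size 2, contributing (x + 4)^2

So m_A(x) = (x + 4)^2 = x^2 + 8*x + 16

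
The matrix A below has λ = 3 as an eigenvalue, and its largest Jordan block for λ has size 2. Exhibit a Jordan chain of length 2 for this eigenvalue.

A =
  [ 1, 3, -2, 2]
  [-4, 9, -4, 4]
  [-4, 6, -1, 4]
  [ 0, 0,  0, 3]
A Jordan chain for λ = 3 of length 2:
v_1 = (-2, -4, -4, 0)ᵀ
v_2 = (1, 0, 0, 0)ᵀ

Let N = A − (3)·I. We want v_2 with N^2 v_2 = 0 but N^1 v_2 ≠ 0; then v_{j-1} := N · v_j for j = 2, …, 2.

Pick v_2 = (1, 0, 0, 0)ᵀ.
Then v_1 = N · v_2 = (-2, -4, -4, 0)ᵀ.

Sanity check: (A − (3)·I) v_1 = (0, 0, 0, 0)ᵀ = 0. ✓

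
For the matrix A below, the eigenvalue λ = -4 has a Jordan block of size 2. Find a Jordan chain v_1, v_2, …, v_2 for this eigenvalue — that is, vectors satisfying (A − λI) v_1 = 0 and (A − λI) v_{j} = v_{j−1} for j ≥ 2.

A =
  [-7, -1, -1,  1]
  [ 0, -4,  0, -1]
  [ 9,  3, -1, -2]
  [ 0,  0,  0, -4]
A Jordan chain for λ = -4 of length 2:
v_1 = (-3, 0, 9, 0)ᵀ
v_2 = (1, 0, 0, 0)ᵀ

Let N = A − (-4)·I. We want v_2 with N^2 v_2 = 0 but N^1 v_2 ≠ 0; then v_{j-1} := N · v_j for j = 2, …, 2.

Pick v_2 = (1, 0, 0, 0)ᵀ.
Then v_1 = N · v_2 = (-3, 0, 9, 0)ᵀ.

Sanity check: (A − (-4)·I) v_1 = (0, 0, 0, 0)ᵀ = 0. ✓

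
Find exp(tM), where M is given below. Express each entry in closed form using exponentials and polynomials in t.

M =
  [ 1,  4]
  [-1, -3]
e^{tM} =
  [2*t*exp(-t) + exp(-t), 4*t*exp(-t)]
  [-t*exp(-t), -2*t*exp(-t) + exp(-t)]

Strategy: write M = P · J · P⁻¹ where J is a Jordan canonical form, so e^{tM} = P · e^{tJ} · P⁻¹, and e^{tJ} can be computed block-by-block.

M has Jordan form
J =
  [-1,  1]
  [ 0, -1]
(up to reordering of blocks).

Per-block formulas:
  For a 2×2 Jordan block J_2(-1): exp(t · J_2(-1)) = e^(-1t)·(I + t·N), where N is the 2×2 nilpotent shift.

After assembling e^{tJ} and conjugating by P, we get:

e^{tM} =
  [2*t*exp(-t) + exp(-t), 4*t*exp(-t)]
  [-t*exp(-t), -2*t*exp(-t) + exp(-t)]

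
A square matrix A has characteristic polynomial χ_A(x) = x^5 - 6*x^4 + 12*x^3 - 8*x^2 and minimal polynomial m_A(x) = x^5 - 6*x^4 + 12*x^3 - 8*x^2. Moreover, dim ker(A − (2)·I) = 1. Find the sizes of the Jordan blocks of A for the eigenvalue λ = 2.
Block sizes for λ = 2: [3]

Step 1 — from the characteristic polynomial, algebraic multiplicity of λ = 2 is 3. From dim ker(A − (2)·I) = 1, there are exactly 1 Jordan blocks for λ = 2.
Step 2 — from the minimal polynomial, the factor (x − 2)^3 tells us the largest block for λ = 2 has size 3.
Step 3 — with total size 3, 1 blocks, and largest block 3, the block sizes (in nonincreasing order) are [3].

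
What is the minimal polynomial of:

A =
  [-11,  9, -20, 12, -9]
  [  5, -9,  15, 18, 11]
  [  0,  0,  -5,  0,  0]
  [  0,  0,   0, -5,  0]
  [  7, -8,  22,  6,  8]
x^4 + 17*x^3 + 105*x^2 + 275*x + 250

The characteristic polynomial is χ_A(x) = (x + 2)*(x + 5)^4, so the eigenvalues are known. The minimal polynomial is
  m_A(x) = Π_λ (x − λ)^{k_λ}
where k_λ is the size of the *largest* Jordan block for λ (equivalently, the smallest k with (A − λI)^k v = 0 for every generalised eigenvector v of λ).

  λ = -5: largest Jordan block has size 3, contributing (x + 5)^3
  λ = -2: largest Jordan block has size 1, contributing (x + 2)

So m_A(x) = (x + 2)*(x + 5)^3 = x^4 + 17*x^3 + 105*x^2 + 275*x + 250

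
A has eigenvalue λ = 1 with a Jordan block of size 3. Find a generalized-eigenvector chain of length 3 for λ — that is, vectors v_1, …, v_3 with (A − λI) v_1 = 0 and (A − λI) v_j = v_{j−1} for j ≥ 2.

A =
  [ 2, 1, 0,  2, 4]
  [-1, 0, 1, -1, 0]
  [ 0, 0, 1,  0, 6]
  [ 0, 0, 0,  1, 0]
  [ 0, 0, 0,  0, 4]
A Jordan chain for λ = 1 of length 3:
v_1 = (1, -1, 0, 0, 0)ᵀ
v_2 = (0, 1, 0, 0, 0)ᵀ
v_3 = (0, 0, 1, 0, 0)ᵀ

Let N = A − (1)·I. We want v_3 with N^3 v_3 = 0 but N^2 v_3 ≠ 0; then v_{j-1} := N · v_j for j = 3, …, 2.

Pick v_3 = (0, 0, 1, 0, 0)ᵀ.
Then v_2 = N · v_3 = (0, 1, 0, 0, 0)ᵀ.
Then v_1 = N · v_2 = (1, -1, 0, 0, 0)ᵀ.

Sanity check: (A − (1)·I) v_1 = (0, 0, 0, 0, 0)ᵀ = 0. ✓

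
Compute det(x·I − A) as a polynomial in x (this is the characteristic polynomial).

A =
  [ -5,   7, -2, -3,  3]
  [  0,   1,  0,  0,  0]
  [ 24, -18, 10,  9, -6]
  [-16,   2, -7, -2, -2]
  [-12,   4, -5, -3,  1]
x^5 - 5*x^4 + 10*x^3 - 10*x^2 + 5*x - 1

Expanding det(x·I − A) (e.g. by cofactor expansion or by noting that A is similar to its Jordan form J, which has the same characteristic polynomial as A) gives
  χ_A(x) = x^5 - 5*x^4 + 10*x^3 - 10*x^2 + 5*x - 1
which factors as (x - 1)^5. The eigenvalues (with algebraic multiplicities) are λ = 1 with multiplicity 5.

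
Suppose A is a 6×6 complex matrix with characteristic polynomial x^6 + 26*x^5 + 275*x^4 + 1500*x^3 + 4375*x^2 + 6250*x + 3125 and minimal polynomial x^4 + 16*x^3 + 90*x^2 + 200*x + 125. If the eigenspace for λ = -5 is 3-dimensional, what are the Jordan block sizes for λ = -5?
Block sizes for λ = -5: [3, 1, 1]

Step 1 — from the characteristic polynomial, algebraic multiplicity of λ = -5 is 5. From dim ker(A − (-5)·I) = 3, there are exactly 3 Jordan blocks for λ = -5.
Step 2 — from the minimal polynomial, the factor (x + 5)^3 tells us the largest block for λ = -5 has size 3.
Step 3 — with total size 5, 3 blocks, and largest block 3, the block sizes (in nonincreasing order) are [3, 1, 1].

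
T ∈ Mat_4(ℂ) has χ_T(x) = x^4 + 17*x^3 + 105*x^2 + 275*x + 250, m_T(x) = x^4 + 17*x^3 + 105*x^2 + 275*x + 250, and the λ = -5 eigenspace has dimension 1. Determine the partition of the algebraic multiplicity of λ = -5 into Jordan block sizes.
Block sizes for λ = -5: [3]

Step 1 — from the characteristic polynomial, algebraic multiplicity of λ = -5 is 3. From dim ker(T − (-5)·I) = 1, there are exactly 1 Jordan blocks for λ = -5.
Step 2 — from the minimal polynomial, the factor (x + 5)^3 tells us the largest block for λ = -5 has size 3.
Step 3 — with total size 3, 1 blocks, and largest block 3, the block sizes (in nonincreasing order) are [3].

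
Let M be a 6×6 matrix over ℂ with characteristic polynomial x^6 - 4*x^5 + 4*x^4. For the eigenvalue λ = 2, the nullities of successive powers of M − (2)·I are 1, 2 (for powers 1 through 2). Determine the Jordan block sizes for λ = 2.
Block sizes for λ = 2: [2]

From the dimensions of kernels of powers, the number of Jordan blocks of size at least j is d_j − d_{j−1} where d_j = dim ker(N^j) (with d_0 = 0). Computing the differences gives [1, 1].
The number of blocks of size exactly k is (#blocks of size ≥ k) − (#blocks of size ≥ k + 1), so the partition is: 1 block(s) of size 2.
In nonincreasing order the block sizes are [2].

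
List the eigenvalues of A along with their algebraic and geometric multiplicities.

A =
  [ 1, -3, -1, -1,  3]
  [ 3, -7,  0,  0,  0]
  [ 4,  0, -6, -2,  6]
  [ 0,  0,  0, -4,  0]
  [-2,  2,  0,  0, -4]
λ = -4: alg = 5, geom = 3

Step 1 — factor the characteristic polynomial to read off the algebraic multiplicities:
  χ_A(x) = (x + 4)^5

Step 2 — compute geometric multiplicities via the rank-nullity identity g(λ) = n − rank(A − λI):
  rank(A − (-4)·I) = 2, so dim ker(A − (-4)·I) = n − 2 = 3

Summary:
  λ = -4: algebraic multiplicity = 5, geometric multiplicity = 3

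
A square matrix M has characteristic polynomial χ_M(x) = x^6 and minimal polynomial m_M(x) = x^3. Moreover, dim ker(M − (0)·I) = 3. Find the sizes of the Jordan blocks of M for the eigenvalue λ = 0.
Block sizes for λ = 0: [3, 2, 1]

Step 1 — from the characteristic polynomial, algebraic multiplicity of λ = 0 is 6. From dim ker(M − (0)·I) = 3, there are exactly 3 Jordan blocks for λ = 0.
Step 2 — from the minimal polynomial, the factor (x − 0)^3 tells us the largest block for λ = 0 has size 3.
Step 3 — with total size 6, 3 blocks, and largest block 3, the block sizes (in nonincreasing order) are [3, 2, 1].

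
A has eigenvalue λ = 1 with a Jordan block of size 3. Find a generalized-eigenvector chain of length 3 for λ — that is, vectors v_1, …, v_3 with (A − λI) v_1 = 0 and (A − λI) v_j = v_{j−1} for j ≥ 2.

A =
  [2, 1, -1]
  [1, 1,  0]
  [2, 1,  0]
A Jordan chain for λ = 1 of length 3:
v_1 = (0, 1, 1)ᵀ
v_2 = (1, 1, 2)ᵀ
v_3 = (1, 0, 0)ᵀ

Let N = A − (1)·I. We want v_3 with N^3 v_3 = 0 but N^2 v_3 ≠ 0; then v_{j-1} := N · v_j for j = 3, …, 2.

Pick v_3 = (1, 0, 0)ᵀ.
Then v_2 = N · v_3 = (1, 1, 2)ᵀ.
Then v_1 = N · v_2 = (0, 1, 1)ᵀ.

Sanity check: (A − (1)·I) v_1 = (0, 0, 0)ᵀ = 0. ✓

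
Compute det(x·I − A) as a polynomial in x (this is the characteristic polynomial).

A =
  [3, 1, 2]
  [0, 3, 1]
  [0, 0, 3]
x^3 - 9*x^2 + 27*x - 27

Expanding det(x·I − A) (e.g. by cofactor expansion or by noting that A is similar to its Jordan form J, which has the same characteristic polynomial as A) gives
  χ_A(x) = x^3 - 9*x^2 + 27*x - 27
which factors as (x - 3)^3. The eigenvalues (with algebraic multiplicities) are λ = 3 with multiplicity 3.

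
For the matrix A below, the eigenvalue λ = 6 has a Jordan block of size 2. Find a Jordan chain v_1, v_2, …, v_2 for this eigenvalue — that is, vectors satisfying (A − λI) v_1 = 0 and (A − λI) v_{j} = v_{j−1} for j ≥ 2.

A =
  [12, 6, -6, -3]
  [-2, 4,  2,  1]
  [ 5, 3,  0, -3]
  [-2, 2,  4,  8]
A Jordan chain for λ = 6 of length 2:
v_1 = (6, -2, 5, -2)ᵀ
v_2 = (1, 0, 0, 0)ᵀ

Let N = A − (6)·I. We want v_2 with N^2 v_2 = 0 but N^1 v_2 ≠ 0; then v_{j-1} := N · v_j for j = 2, …, 2.

Pick v_2 = (1, 0, 0, 0)ᵀ.
Then v_1 = N · v_2 = (6, -2, 5, -2)ᵀ.

Sanity check: (A − (6)·I) v_1 = (0, 0, 0, 0)ᵀ = 0. ✓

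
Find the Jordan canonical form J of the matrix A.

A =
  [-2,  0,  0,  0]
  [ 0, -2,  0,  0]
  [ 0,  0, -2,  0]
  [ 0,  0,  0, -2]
J_1(-2) ⊕ J_1(-2) ⊕ J_1(-2) ⊕ J_1(-2)

The characteristic polynomial is
  det(x·I − A) = x^4 + 8*x^3 + 24*x^2 + 32*x + 16 = (x + 2)^4

Eigenvalues and multiplicities (the geometric multiplicity of λ is n − rank(A − λI), which equals the number of Jordan blocks for λ):
  λ = -2: algebraic multiplicity = 4, geometric multiplicity = 4

Determining the block sizes for each eigenvalue:
  λ = -2: gm = am = 4, so every block has size 1 → block sizes [1, 1, 1, 1]

Assembling the blocks gives a Jordan form
J =
  [-2,  0,  0,  0]
  [ 0, -2,  0,  0]
  [ 0,  0, -2,  0]
  [ 0,  0,  0, -2]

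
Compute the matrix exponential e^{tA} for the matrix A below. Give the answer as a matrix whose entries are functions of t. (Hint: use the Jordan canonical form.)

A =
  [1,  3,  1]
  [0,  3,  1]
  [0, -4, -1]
e^{tA} =
  [exp(t), t^2*exp(t) + 3*t*exp(t), t^2*exp(t)/2 + t*exp(t)]
  [0, 2*t*exp(t) + exp(t), t*exp(t)]
  [0, -4*t*exp(t), -2*t*exp(t) + exp(t)]

Strategy: write A = P · J · P⁻¹ where J is a Jordan canonical form, so e^{tA} = P · e^{tJ} · P⁻¹, and e^{tJ} can be computed block-by-block.

A has Jordan form
J =
  [1, 1, 0]
  [0, 1, 1]
  [0, 0, 1]
(up to reordering of blocks).

Per-block formulas:
  For a 3×3 Jordan block J_3(1): exp(t · J_3(1)) = e^(1t)·(I + t·N + (t^2/2)·N^2), where N is the 3×3 nilpotent shift.

After assembling e^{tJ} and conjugating by P, we get:

e^{tA} =
  [exp(t), t^2*exp(t) + 3*t*exp(t), t^2*exp(t)/2 + t*exp(t)]
  [0, 2*t*exp(t) + exp(t), t*exp(t)]
  [0, -4*t*exp(t), -2*t*exp(t) + exp(t)]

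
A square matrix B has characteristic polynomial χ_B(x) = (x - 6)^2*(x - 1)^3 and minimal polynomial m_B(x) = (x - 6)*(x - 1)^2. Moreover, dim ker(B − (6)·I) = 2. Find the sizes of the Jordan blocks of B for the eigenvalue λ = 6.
Block sizes for λ = 6: [1, 1]

Step 1 — from the characteristic polynomial, algebraic multiplicity of λ = 6 is 2. From dim ker(B − (6)·I) = 2, there are exactly 2 Jordan blocks for λ = 6.
Step 2 — from the minimal polynomial, the factor (x − 6) tells us the largest block for λ = 6 has size 1.
Step 3 — with total size 2, 2 blocks, and largest block 1, the block sizes (in nonincreasing order) are [1, 1].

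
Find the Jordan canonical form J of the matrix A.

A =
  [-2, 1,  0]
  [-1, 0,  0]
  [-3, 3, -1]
J_2(-1) ⊕ J_1(-1)

The characteristic polynomial is
  det(x·I − A) = x^3 + 3*x^2 + 3*x + 1 = (x + 1)^3

Eigenvalues and multiplicities (the geometric multiplicity of λ is n − rank(A − λI), which equals the number of Jordan blocks for λ):
  λ = -1: algebraic multiplicity = 3, geometric multiplicity = 2

Determining the block sizes for each eigenvalue:
  λ = -1: 2 blocks summing to 3 forces exactly one block of size 2 and the rest size 1 → block sizes [2, 1]

Assembling the blocks gives a Jordan form
J =
  [-1,  1,  0]
  [ 0, -1,  0]
  [ 0,  0, -1]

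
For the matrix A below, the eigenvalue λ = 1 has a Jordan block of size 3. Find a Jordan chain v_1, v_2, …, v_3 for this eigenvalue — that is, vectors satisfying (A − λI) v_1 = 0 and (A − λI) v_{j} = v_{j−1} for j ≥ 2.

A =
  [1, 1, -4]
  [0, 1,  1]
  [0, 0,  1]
A Jordan chain for λ = 1 of length 3:
v_1 = (1, 0, 0)ᵀ
v_2 = (-4, 1, 0)ᵀ
v_3 = (0, 0, 1)ᵀ

Let N = A − (1)·I. We want v_3 with N^3 v_3 = 0 but N^2 v_3 ≠ 0; then v_{j-1} := N · v_j for j = 3, …, 2.

Pick v_3 = (0, 0, 1)ᵀ.
Then v_2 = N · v_3 = (-4, 1, 0)ᵀ.
Then v_1 = N · v_2 = (1, 0, 0)ᵀ.

Sanity check: (A − (1)·I) v_1 = (0, 0, 0)ᵀ = 0. ✓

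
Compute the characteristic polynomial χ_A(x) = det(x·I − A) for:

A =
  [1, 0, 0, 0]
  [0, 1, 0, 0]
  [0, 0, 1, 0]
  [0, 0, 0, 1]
x^4 - 4*x^3 + 6*x^2 - 4*x + 1

Expanding det(x·I − A) (e.g. by cofactor expansion or by noting that A is similar to its Jordan form J, which has the same characteristic polynomial as A) gives
  χ_A(x) = x^4 - 4*x^3 + 6*x^2 - 4*x + 1
which factors as (x - 1)^4. The eigenvalues (with algebraic multiplicities) are λ = 1 with multiplicity 4.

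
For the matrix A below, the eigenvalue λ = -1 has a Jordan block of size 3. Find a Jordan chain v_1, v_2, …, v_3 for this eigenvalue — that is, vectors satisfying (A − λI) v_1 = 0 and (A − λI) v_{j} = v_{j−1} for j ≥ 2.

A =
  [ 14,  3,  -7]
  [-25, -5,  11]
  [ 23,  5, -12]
A Jordan chain for λ = -1 of length 3:
v_1 = (-11, -22, -33)ᵀ
v_2 = (15, -25, 23)ᵀ
v_3 = (1, 0, 0)ᵀ

Let N = A − (-1)·I. We want v_3 with N^3 v_3 = 0 but N^2 v_3 ≠ 0; then v_{j-1} := N · v_j for j = 3, …, 2.

Pick v_3 = (1, 0, 0)ᵀ.
Then v_2 = N · v_3 = (15, -25, 23)ᵀ.
Then v_1 = N · v_2 = (-11, -22, -33)ᵀ.

Sanity check: (A − (-1)·I) v_1 = (0, 0, 0)ᵀ = 0. ✓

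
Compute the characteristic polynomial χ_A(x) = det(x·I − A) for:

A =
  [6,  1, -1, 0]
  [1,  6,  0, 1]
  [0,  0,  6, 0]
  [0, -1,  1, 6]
x^4 - 24*x^3 + 216*x^2 - 864*x + 1296

Expanding det(x·I − A) (e.g. by cofactor expansion or by noting that A is similar to its Jordan form J, which has the same characteristic polynomial as A) gives
  χ_A(x) = x^4 - 24*x^3 + 216*x^2 - 864*x + 1296
which factors as (x - 6)^4. The eigenvalues (with algebraic multiplicities) are λ = 6 with multiplicity 4.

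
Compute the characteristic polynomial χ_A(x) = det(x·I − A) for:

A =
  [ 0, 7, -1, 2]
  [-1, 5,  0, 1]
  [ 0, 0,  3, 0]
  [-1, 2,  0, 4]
x^4 - 12*x^3 + 54*x^2 - 108*x + 81

Expanding det(x·I − A) (e.g. by cofactor expansion or by noting that A is similar to its Jordan form J, which has the same characteristic polynomial as A) gives
  χ_A(x) = x^4 - 12*x^3 + 54*x^2 - 108*x + 81
which factors as (x - 3)^4. The eigenvalues (with algebraic multiplicities) are λ = 3 with multiplicity 4.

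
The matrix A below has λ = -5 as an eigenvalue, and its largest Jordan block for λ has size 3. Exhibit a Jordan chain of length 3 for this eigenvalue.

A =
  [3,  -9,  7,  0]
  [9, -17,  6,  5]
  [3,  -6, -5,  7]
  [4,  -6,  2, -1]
A Jordan chain for λ = -5 of length 3:
v_1 = (4, 2, -2, 0)ᵀ
v_2 = (8, 9, 3, 4)ᵀ
v_3 = (1, 0, 0, 0)ᵀ

Let N = A − (-5)·I. We want v_3 with N^3 v_3 = 0 but N^2 v_3 ≠ 0; then v_{j-1} := N · v_j for j = 3, …, 2.

Pick v_3 = (1, 0, 0, 0)ᵀ.
Then v_2 = N · v_3 = (8, 9, 3, 4)ᵀ.
Then v_1 = N · v_2 = (4, 2, -2, 0)ᵀ.

Sanity check: (A − (-5)·I) v_1 = (0, 0, 0, 0)ᵀ = 0. ✓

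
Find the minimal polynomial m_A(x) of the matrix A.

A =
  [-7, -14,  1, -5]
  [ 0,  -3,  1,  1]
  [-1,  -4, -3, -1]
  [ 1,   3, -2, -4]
x^3 + 13*x^2 + 56*x + 80

The characteristic polynomial is χ_A(x) = (x + 4)^3*(x + 5), so the eigenvalues are known. The minimal polynomial is
  m_A(x) = Π_λ (x − λ)^{k_λ}
where k_λ is the size of the *largest* Jordan block for λ (equivalently, the smallest k with (A − λI)^k v = 0 for every generalised eigenvector v of λ).

  λ = -5: largest Jordan block has size 1, contributing (x + 5)
  λ = -4: largest Jordan block has size 2, contributing (x + 4)^2

So m_A(x) = (x + 4)^2*(x + 5) = x^3 + 13*x^2 + 56*x + 80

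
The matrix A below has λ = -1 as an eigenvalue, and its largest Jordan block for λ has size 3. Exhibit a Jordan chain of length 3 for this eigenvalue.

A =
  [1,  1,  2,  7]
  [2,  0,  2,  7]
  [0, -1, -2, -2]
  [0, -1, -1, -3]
A Jordan chain for λ = -1 of length 3:
v_1 = (6, 6, -2, -2)ᵀ
v_2 = (2, 2, 0, 0)ᵀ
v_3 = (1, 0, 0, 0)ᵀ

Let N = A − (-1)·I. We want v_3 with N^3 v_3 = 0 but N^2 v_3 ≠ 0; then v_{j-1} := N · v_j for j = 3, …, 2.

Pick v_3 = (1, 0, 0, 0)ᵀ.
Then v_2 = N · v_3 = (2, 2, 0, 0)ᵀ.
Then v_1 = N · v_2 = (6, 6, -2, -2)ᵀ.

Sanity check: (A − (-1)·I) v_1 = (0, 0, 0, 0)ᵀ = 0. ✓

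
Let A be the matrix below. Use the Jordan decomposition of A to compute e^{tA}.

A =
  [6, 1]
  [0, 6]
e^{tA} =
  [exp(6*t), t*exp(6*t)]
  [0, exp(6*t)]

Strategy: write A = P · J · P⁻¹ where J is a Jordan canonical form, so e^{tA} = P · e^{tJ} · P⁻¹, and e^{tJ} can be computed block-by-block.

A has Jordan form
J =
  [6, 1]
  [0, 6]
(up to reordering of blocks).

Per-block formulas:
  For a 2×2 Jordan block J_2(6): exp(t · J_2(6)) = e^(6t)·(I + t·N), where N is the 2×2 nilpotent shift.

After assembling e^{tJ} and conjugating by P, we get:

e^{tA} =
  [exp(6*t), t*exp(6*t)]
  [0, exp(6*t)]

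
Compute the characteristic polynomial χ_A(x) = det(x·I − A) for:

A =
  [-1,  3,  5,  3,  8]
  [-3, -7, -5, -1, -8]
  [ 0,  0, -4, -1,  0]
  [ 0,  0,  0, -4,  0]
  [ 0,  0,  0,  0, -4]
x^5 + 20*x^4 + 160*x^3 + 640*x^2 + 1280*x + 1024

Expanding det(x·I − A) (e.g. by cofactor expansion or by noting that A is similar to its Jordan form J, which has the same characteristic polynomial as A) gives
  χ_A(x) = x^5 + 20*x^4 + 160*x^3 + 640*x^2 + 1280*x + 1024
which factors as (x + 4)^5. The eigenvalues (with algebraic multiplicities) are λ = -4 with multiplicity 5.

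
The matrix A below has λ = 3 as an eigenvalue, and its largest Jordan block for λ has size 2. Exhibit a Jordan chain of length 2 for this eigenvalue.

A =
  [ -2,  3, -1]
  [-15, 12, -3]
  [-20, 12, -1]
A Jordan chain for λ = 3 of length 2:
v_1 = (-5, -15, -20)ᵀ
v_2 = (1, 0, 0)ᵀ

Let N = A − (3)·I. We want v_2 with N^2 v_2 = 0 but N^1 v_2 ≠ 0; then v_{j-1} := N · v_j for j = 2, …, 2.

Pick v_2 = (1, 0, 0)ᵀ.
Then v_1 = N · v_2 = (-5, -15, -20)ᵀ.

Sanity check: (A − (3)·I) v_1 = (0, 0, 0)ᵀ = 0. ✓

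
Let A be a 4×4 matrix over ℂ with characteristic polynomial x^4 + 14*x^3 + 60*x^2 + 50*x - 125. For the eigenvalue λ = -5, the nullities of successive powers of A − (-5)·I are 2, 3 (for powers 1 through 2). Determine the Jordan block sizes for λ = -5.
Block sizes for λ = -5: [2, 1]

From the dimensions of kernels of powers, the number of Jordan blocks of size at least j is d_j − d_{j−1} where d_j = dim ker(N^j) (with d_0 = 0). Computing the differences gives [2, 1].
The number of blocks of size exactly k is (#blocks of size ≥ k) − (#blocks of size ≥ k + 1), so the partition is: 1 block(s) of size 1, 1 block(s) of size 2.
In nonincreasing order the block sizes are [2, 1].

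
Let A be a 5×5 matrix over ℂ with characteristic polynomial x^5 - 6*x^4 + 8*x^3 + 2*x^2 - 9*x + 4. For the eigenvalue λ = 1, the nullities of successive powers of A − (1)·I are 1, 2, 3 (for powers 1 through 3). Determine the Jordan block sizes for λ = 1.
Block sizes for λ = 1: [3]

From the dimensions of kernels of powers, the number of Jordan blocks of size at least j is d_j − d_{j−1} where d_j = dim ker(N^j) (with d_0 = 0). Computing the differences gives [1, 1, 1].
The number of blocks of size exactly k is (#blocks of size ≥ k) − (#blocks of size ≥ k + 1), so the partition is: 1 block(s) of size 3.
In nonincreasing order the block sizes are [3].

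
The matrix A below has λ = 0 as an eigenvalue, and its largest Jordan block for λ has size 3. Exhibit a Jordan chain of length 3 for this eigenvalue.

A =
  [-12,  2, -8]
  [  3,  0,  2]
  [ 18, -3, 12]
A Jordan chain for λ = 0 of length 3:
v_1 = (6, 0, -9)ᵀ
v_2 = (-12, 3, 18)ᵀ
v_3 = (1, 0, 0)ᵀ

Let N = A − (0)·I. We want v_3 with N^3 v_3 = 0 but N^2 v_3 ≠ 0; then v_{j-1} := N · v_j for j = 3, …, 2.

Pick v_3 = (1, 0, 0)ᵀ.
Then v_2 = N · v_3 = (-12, 3, 18)ᵀ.
Then v_1 = N · v_2 = (6, 0, -9)ᵀ.

Sanity check: (A − (0)·I) v_1 = (0, 0, 0)ᵀ = 0. ✓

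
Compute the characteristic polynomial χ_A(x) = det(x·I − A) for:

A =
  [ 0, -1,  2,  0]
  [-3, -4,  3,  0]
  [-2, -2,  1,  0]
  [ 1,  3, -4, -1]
x^4 + 4*x^3 + 6*x^2 + 4*x + 1

Expanding det(x·I − A) (e.g. by cofactor expansion or by noting that A is similar to its Jordan form J, which has the same characteristic polynomial as A) gives
  χ_A(x) = x^4 + 4*x^3 + 6*x^2 + 4*x + 1
which factors as (x + 1)^4. The eigenvalues (with algebraic multiplicities) are λ = -1 with multiplicity 4.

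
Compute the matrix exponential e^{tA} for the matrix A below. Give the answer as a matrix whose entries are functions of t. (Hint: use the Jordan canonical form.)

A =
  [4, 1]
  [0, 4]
e^{tA} =
  [exp(4*t), t*exp(4*t)]
  [0, exp(4*t)]

Strategy: write A = P · J · P⁻¹ where J is a Jordan canonical form, so e^{tA} = P · e^{tJ} · P⁻¹, and e^{tJ} can be computed block-by-block.

A has Jordan form
J =
  [4, 1]
  [0, 4]
(up to reordering of blocks).

Per-block formulas:
  For a 2×2 Jordan block J_2(4): exp(t · J_2(4)) = e^(4t)·(I + t·N), where N is the 2×2 nilpotent shift.

After assembling e^{tJ} and conjugating by P, we get:

e^{tA} =
  [exp(4*t), t*exp(4*t)]
  [0, exp(4*t)]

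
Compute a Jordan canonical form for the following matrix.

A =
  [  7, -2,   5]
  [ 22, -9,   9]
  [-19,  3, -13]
J_3(-5)

The characteristic polynomial is
  det(x·I − A) = x^3 + 15*x^2 + 75*x + 125 = (x + 5)^3

Eigenvalues and multiplicities (the geometric multiplicity of λ is n − rank(A − λI), which equals the number of Jordan blocks for λ):
  λ = -5: algebraic multiplicity = 3, geometric multiplicity = 1

Determining the block sizes for each eigenvalue:
  λ = -5: one block (gm = 1), so the single block has size am = 3 → block sizes [3]

Assembling the blocks gives a Jordan form
J =
  [-5,  1,  0]
  [ 0, -5,  1]
  [ 0,  0, -5]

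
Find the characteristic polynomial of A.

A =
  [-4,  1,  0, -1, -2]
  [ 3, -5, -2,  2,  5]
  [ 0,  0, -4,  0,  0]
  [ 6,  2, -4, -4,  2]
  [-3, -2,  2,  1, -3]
x^5 + 20*x^4 + 160*x^3 + 640*x^2 + 1280*x + 1024

Expanding det(x·I − A) (e.g. by cofactor expansion or by noting that A is similar to its Jordan form J, which has the same characteristic polynomial as A) gives
  χ_A(x) = x^5 + 20*x^4 + 160*x^3 + 640*x^2 + 1280*x + 1024
which factors as (x + 4)^5. The eigenvalues (with algebraic multiplicities) are λ = -4 with multiplicity 5.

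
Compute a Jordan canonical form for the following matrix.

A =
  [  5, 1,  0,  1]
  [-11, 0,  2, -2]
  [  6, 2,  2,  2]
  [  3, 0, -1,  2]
J_3(2) ⊕ J_1(3)

The characteristic polynomial is
  det(x·I − A) = x^4 - 9*x^3 + 30*x^2 - 44*x + 24 = (x - 3)*(x - 2)^3

Eigenvalues and multiplicities (the geometric multiplicity of λ is n − rank(A − λI), which equals the number of Jordan blocks for λ):
  λ = 2: algebraic multiplicity = 3, geometric multiplicity = 1
  λ = 3: algebraic multiplicity = 1, geometric multiplicity = 1

Determining the block sizes for each eigenvalue:
  λ = 2: one block (gm = 1), so the single block has size am = 3 → block sizes [3]
  λ = 3: one block (gm = 1), so the single block has size am = 1 → block sizes [1]

Assembling the blocks gives a Jordan form
J =
  [2, 1, 0, 0]
  [0, 2, 1, 0]
  [0, 0, 2, 0]
  [0, 0, 0, 3]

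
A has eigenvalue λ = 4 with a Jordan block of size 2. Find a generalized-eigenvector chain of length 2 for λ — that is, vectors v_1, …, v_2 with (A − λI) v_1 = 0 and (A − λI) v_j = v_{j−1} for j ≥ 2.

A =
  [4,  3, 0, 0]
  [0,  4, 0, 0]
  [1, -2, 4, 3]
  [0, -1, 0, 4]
A Jordan chain for λ = 4 of length 2:
v_1 = (0, 0, 1, 0)ᵀ
v_2 = (1, 0, 0, 0)ᵀ

Let N = A − (4)·I. We want v_2 with N^2 v_2 = 0 but N^1 v_2 ≠ 0; then v_{j-1} := N · v_j for j = 2, …, 2.

Pick v_2 = (1, 0, 0, 0)ᵀ.
Then v_1 = N · v_2 = (0, 0, 1, 0)ᵀ.

Sanity check: (A − (4)·I) v_1 = (0, 0, 0, 0)ᵀ = 0. ✓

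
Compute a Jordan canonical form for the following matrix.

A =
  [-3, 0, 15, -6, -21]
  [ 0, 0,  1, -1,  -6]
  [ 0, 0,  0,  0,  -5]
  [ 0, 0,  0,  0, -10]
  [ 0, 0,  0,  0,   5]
J_1(-3) ⊕ J_2(0) ⊕ J_1(0) ⊕ J_1(5)

The characteristic polynomial is
  det(x·I − A) = x^5 - 2*x^4 - 15*x^3 = x^3*(x - 5)*(x + 3)

Eigenvalues and multiplicities (the geometric multiplicity of λ is n − rank(A − λI), which equals the number of Jordan blocks for λ):
  λ = -3: algebraic multiplicity = 1, geometric multiplicity = 1
  λ = 0: algebraic multiplicity = 3, geometric multiplicity = 2
  λ = 5: algebraic multiplicity = 1, geometric multiplicity = 1

Determining the block sizes for each eigenvalue:
  λ = -3: one block (gm = 1), so the single block has size am = 1 → block sizes [1]
  λ = 0: 2 blocks summing to 3 forces exactly one block of size 2 and the rest size 1 → block sizes [2, 1]
  λ = 5: one block (gm = 1), so the single block has size am = 1 → block sizes [1]

Assembling the blocks gives a Jordan form
J =
  [-3, 0, 0, 0, 0]
  [ 0, 0, 1, 0, 0]
  [ 0, 0, 0, 0, 0]
  [ 0, 0, 0, 0, 0]
  [ 0, 0, 0, 0, 5]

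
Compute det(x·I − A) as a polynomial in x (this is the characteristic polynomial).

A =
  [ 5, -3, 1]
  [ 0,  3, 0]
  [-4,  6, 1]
x^3 - 9*x^2 + 27*x - 27

Expanding det(x·I − A) (e.g. by cofactor expansion or by noting that A is similar to its Jordan form J, which has the same characteristic polynomial as A) gives
  χ_A(x) = x^3 - 9*x^2 + 27*x - 27
which factors as (x - 3)^3. The eigenvalues (with algebraic multiplicities) are λ = 3 with multiplicity 3.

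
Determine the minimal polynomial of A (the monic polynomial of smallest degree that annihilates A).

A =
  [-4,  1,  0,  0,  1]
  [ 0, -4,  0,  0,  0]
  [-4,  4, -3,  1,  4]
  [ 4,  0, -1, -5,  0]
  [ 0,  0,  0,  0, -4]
x^2 + 8*x + 16

The characteristic polynomial is χ_A(x) = (x + 4)^5, so the eigenvalues are known. The minimal polynomial is
  m_A(x) = Π_λ (x − λ)^{k_λ}
where k_λ is the size of the *largest* Jordan block for λ (equivalently, the smallest k with (A − λI)^k v = 0 for every generalised eigenvector v of λ).

  λ = -4: largest Jordan block has size 2, contributing (x + 4)^2

So m_A(x) = (x + 4)^2 = x^2 + 8*x + 16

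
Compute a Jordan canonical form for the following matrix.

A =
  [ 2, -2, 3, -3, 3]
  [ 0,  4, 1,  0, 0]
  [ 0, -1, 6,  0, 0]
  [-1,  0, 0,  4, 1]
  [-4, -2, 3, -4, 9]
J_3(5) ⊕ J_2(5)

The characteristic polynomial is
  det(x·I − A) = x^5 - 25*x^4 + 250*x^3 - 1250*x^2 + 3125*x - 3125 = (x - 5)^5

Eigenvalues and multiplicities (the geometric multiplicity of λ is n − rank(A − λI), which equals the number of Jordan blocks for λ):
  λ = 5: algebraic multiplicity = 5, geometric multiplicity = 2

Determining the block sizes for each eigenvalue:
  λ = 5: with am = 5 and gm = 2, the partition is not yet determined (e.g. several partitions of 5 into 2 parts exist). Let N = A − (5)·I. Computing rank(N^1) = 3, rank(N^2) = 1, rank(N^3) = 0; the number of blocks of size ≥ j is rank(N^{j−1}) − rank(N^j), giving [2, 2, 1]. So we have 1 block(s) of size 3, 1 block(s) of size 2 → block sizes [3, 2]

Assembling the blocks gives a Jordan form
J =
  [5, 1, 0, 0, 0]
  [0, 5, 1, 0, 0]
  [0, 0, 5, 0, 0]
  [0, 0, 0, 5, 1]
  [0, 0, 0, 0, 5]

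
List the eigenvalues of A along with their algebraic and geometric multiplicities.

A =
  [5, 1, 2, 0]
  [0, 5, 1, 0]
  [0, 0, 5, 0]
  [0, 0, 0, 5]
λ = 5: alg = 4, geom = 2

Step 1 — factor the characteristic polynomial to read off the algebraic multiplicities:
  χ_A(x) = (x - 5)^4

Step 2 — compute geometric multiplicities via the rank-nullity identity g(λ) = n − rank(A − λI):
  rank(A − (5)·I) = 2, so dim ker(A − (5)·I) = n − 2 = 2

Summary:
  λ = 5: algebraic multiplicity = 4, geometric multiplicity = 2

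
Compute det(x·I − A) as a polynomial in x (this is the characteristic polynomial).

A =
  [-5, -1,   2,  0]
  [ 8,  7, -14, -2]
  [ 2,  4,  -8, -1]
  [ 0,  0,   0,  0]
x^4 + 6*x^3 + 9*x^2

Expanding det(x·I − A) (e.g. by cofactor expansion or by noting that A is similar to its Jordan form J, which has the same characteristic polynomial as A) gives
  χ_A(x) = x^4 + 6*x^3 + 9*x^2
which factors as x^2*(x + 3)^2. The eigenvalues (with algebraic multiplicities) are λ = -3 with multiplicity 2, λ = 0 with multiplicity 2.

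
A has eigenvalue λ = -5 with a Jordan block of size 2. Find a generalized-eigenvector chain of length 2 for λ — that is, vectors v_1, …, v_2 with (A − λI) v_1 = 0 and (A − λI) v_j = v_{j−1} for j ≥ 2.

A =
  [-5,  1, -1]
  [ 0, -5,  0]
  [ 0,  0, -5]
A Jordan chain for λ = -5 of length 2:
v_1 = (1, 0, 0)ᵀ
v_2 = (0, 1, 0)ᵀ

Let N = A − (-5)·I. We want v_2 with N^2 v_2 = 0 but N^1 v_2 ≠ 0; then v_{j-1} := N · v_j for j = 2, …, 2.

Pick v_2 = (0, 1, 0)ᵀ.
Then v_1 = N · v_2 = (1, 0, 0)ᵀ.

Sanity check: (A − (-5)·I) v_1 = (0, 0, 0)ᵀ = 0. ✓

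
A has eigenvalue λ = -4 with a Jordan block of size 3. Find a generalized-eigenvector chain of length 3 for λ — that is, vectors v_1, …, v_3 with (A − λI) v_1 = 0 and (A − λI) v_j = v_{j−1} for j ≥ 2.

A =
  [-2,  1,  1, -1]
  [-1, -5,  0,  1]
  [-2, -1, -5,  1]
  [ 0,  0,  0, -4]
A Jordan chain for λ = -4 of length 3:
v_1 = (1, -1, -1, 0)ᵀ
v_2 = (2, -1, -2, 0)ᵀ
v_3 = (1, 0, 0, 0)ᵀ

Let N = A − (-4)·I. We want v_3 with N^3 v_3 = 0 but N^2 v_3 ≠ 0; then v_{j-1} := N · v_j for j = 3, …, 2.

Pick v_3 = (1, 0, 0, 0)ᵀ.
Then v_2 = N · v_3 = (2, -1, -2, 0)ᵀ.
Then v_1 = N · v_2 = (1, -1, -1, 0)ᵀ.

Sanity check: (A − (-4)·I) v_1 = (0, 0, 0, 0)ᵀ = 0. ✓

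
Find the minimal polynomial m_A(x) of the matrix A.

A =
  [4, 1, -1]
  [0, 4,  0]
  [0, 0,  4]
x^2 - 8*x + 16

The characteristic polynomial is χ_A(x) = (x - 4)^3, so the eigenvalues are known. The minimal polynomial is
  m_A(x) = Π_λ (x − λ)^{k_λ}
where k_λ is the size of the *largest* Jordan block for λ (equivalently, the smallest k with (A − λI)^k v = 0 for every generalised eigenvector v of λ).

  λ = 4: largest Jordan block has size 2, contributing (x − 4)^2

So m_A(x) = (x - 4)^2 = x^2 - 8*x + 16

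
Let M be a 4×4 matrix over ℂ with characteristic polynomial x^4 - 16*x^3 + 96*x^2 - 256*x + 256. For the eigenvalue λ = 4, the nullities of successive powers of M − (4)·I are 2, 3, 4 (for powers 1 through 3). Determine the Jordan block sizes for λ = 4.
Block sizes for λ = 4: [3, 1]

From the dimensions of kernels of powers, the number of Jordan blocks of size at least j is d_j − d_{j−1} where d_j = dim ker(N^j) (with d_0 = 0). Computing the differences gives [2, 1, 1].
The number of blocks of size exactly k is (#blocks of size ≥ k) − (#blocks of size ≥ k + 1), so the partition is: 1 block(s) of size 1, 1 block(s) of size 3.
In nonincreasing order the block sizes are [3, 1].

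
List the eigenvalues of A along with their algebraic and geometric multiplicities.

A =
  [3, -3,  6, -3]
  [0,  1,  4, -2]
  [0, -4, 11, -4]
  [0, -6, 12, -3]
λ = 3: alg = 4, geom = 3

Step 1 — factor the characteristic polynomial to read off the algebraic multiplicities:
  χ_A(x) = (x - 3)^4

Step 2 — compute geometric multiplicities via the rank-nullity identity g(λ) = n − rank(A − λI):
  rank(A − (3)·I) = 1, so dim ker(A − (3)·I) = n − 1 = 3

Summary:
  λ = 3: algebraic multiplicity = 4, geometric multiplicity = 3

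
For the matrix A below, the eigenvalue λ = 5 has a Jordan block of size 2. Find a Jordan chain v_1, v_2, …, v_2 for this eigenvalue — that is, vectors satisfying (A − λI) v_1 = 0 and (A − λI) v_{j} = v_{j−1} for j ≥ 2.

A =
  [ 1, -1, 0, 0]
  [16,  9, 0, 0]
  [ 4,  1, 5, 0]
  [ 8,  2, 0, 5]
A Jordan chain for λ = 5 of length 2:
v_1 = (-4, 16, 4, 8)ᵀ
v_2 = (1, 0, 0, 0)ᵀ

Let N = A − (5)·I. We want v_2 with N^2 v_2 = 0 but N^1 v_2 ≠ 0; then v_{j-1} := N · v_j for j = 2, …, 2.

Pick v_2 = (1, 0, 0, 0)ᵀ.
Then v_1 = N · v_2 = (-4, 16, 4, 8)ᵀ.

Sanity check: (A − (5)·I) v_1 = (0, 0, 0, 0)ᵀ = 0. ✓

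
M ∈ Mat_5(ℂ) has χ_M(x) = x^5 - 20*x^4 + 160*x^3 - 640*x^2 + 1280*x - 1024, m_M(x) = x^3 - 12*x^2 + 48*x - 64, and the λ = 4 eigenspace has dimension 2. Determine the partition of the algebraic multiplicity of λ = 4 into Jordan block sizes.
Block sizes for λ = 4: [3, 2]

Step 1 — from the characteristic polynomial, algebraic multiplicity of λ = 4 is 5. From dim ker(M − (4)·I) = 2, there are exactly 2 Jordan blocks for λ = 4.
Step 2 — from the minimal polynomial, the factor (x − 4)^3 tells us the largest block for λ = 4 has size 3.
Step 3 — with total size 5, 2 blocks, and largest block 3, the block sizes (in nonincreasing order) are [3, 2].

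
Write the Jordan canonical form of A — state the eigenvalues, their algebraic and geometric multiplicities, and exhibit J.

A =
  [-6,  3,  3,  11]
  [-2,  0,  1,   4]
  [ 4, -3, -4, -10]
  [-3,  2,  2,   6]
J_3(-1) ⊕ J_1(-1)

The characteristic polynomial is
  det(x·I − A) = x^4 + 4*x^3 + 6*x^2 + 4*x + 1 = (x + 1)^4

Eigenvalues and multiplicities (the geometric multiplicity of λ is n − rank(A − λI), which equals the number of Jordan blocks for λ):
  λ = -1: algebraic multiplicity = 4, geometric multiplicity = 2

Determining the block sizes for each eigenvalue:
  λ = -1: with am = 4 and gm = 2, the partition is not yet determined (e.g. several partitions of 4 into 2 parts exist). Let N = A − (-1)·I. Computing rank(N^1) = 2, rank(N^2) = 1, rank(N^3) = 0; the number of blocks of size ≥ j is rank(N^{j−1}) − rank(N^j), giving [2, 1, 1]. So we have 1 block(s) of size 3, 1 block(s) of size 1 → block sizes [3, 1]

Assembling the blocks gives a Jordan form
J =
  [-1,  1,  0,  0]
  [ 0, -1,  1,  0]
  [ 0,  0, -1,  0]
  [ 0,  0,  0, -1]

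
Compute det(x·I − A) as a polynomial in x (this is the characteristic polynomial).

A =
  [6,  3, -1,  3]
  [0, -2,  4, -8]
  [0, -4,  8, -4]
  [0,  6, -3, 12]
x^4 - 24*x^3 + 216*x^2 - 864*x + 1296

Expanding det(x·I − A) (e.g. by cofactor expansion or by noting that A is similar to its Jordan form J, which has the same characteristic polynomial as A) gives
  χ_A(x) = x^4 - 24*x^3 + 216*x^2 - 864*x + 1296
which factors as (x - 6)^4. The eigenvalues (with algebraic multiplicities) are λ = 6 with multiplicity 4.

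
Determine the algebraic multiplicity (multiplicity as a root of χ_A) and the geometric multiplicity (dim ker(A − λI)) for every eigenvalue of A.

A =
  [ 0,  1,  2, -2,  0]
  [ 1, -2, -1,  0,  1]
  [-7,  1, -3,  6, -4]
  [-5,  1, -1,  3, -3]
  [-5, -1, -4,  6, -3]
λ = -1: alg = 5, geom = 3

Step 1 — factor the characteristic polynomial to read off the algebraic multiplicities:
  χ_A(x) = (x + 1)^5

Step 2 — compute geometric multiplicities via the rank-nullity identity g(λ) = n − rank(A − λI):
  rank(A − (-1)·I) = 2, so dim ker(A − (-1)·I) = n − 2 = 3

Summary:
  λ = -1: algebraic multiplicity = 5, geometric multiplicity = 3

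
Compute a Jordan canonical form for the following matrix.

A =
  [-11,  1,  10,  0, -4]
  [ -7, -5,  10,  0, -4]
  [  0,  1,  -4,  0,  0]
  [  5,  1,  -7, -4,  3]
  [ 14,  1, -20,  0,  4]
J_3(-4) ⊕ J_2(-4)

The characteristic polynomial is
  det(x·I − A) = x^5 + 20*x^4 + 160*x^3 + 640*x^2 + 1280*x + 1024 = (x + 4)^5

Eigenvalues and multiplicities (the geometric multiplicity of λ is n − rank(A − λI), which equals the number of Jordan blocks for λ):
  λ = -4: algebraic multiplicity = 5, geometric multiplicity = 2

Determining the block sizes for each eigenvalue:
  λ = -4: with am = 5 and gm = 2, the partition is not yet determined (e.g. several partitions of 5 into 2 parts exist). Let N = A − (-4)·I. Computing rank(N^1) = 3, rank(N^2) = 1, rank(N^3) = 0; the number of blocks of size ≥ j is rank(N^{j−1}) − rank(N^j), giving [2, 2, 1]. So we have 1 block(s) of size 3, 1 block(s) of size 2 → block sizes [3, 2]

Assembling the blocks gives a Jordan form
J =
  [-4,  1,  0,  0,  0]
  [ 0, -4,  1,  0,  0]
  [ 0,  0, -4,  0,  0]
  [ 0,  0,  0, -4,  1]
  [ 0,  0,  0,  0, -4]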